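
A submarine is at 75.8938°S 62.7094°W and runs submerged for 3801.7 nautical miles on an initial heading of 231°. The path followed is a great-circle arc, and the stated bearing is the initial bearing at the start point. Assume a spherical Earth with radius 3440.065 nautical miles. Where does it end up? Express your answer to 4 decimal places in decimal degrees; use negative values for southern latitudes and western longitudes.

latitude -34.9268°, longitude 175.1714°

Central angle δ = d/R = 1.105124 rad.
Start latitude φ₁ = -1.324597 rad; initial bearing θ = 4.031711 rad.
Destination latitude: φ₂ = arcsin( sin φ₁ cos δ + cos φ₁ sin δ cos θ ) = arcsin(-0.572529) = -34.9268°.
Then Δλ = atan2(-0.169238, -0.106242) = -2.131383 rad, from sin θ sin δ cos φ₁ over cos δ − sin φ₁ sin φ₂.
λ₂ = -62.7094° + -122.1192° = -184.8286°, normalized to (−180°, 180°] → 175.1714°.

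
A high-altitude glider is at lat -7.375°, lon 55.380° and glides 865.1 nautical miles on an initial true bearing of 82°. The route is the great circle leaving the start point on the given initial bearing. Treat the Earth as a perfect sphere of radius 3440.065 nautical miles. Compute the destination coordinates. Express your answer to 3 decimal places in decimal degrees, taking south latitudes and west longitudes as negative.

latitude -5.162°, longitude 69.705°

Angular distance δ = d/R = 865.1 / 3440.065 = 0.251478 rad.
Converting: φ₁ = -0.128718 rad, θ = 1.431170 rad.
Destination latitude: φ₂ = arcsin( sin φ₁ cos δ + cos φ₁ sin δ cos θ ) = arcsin(-0.089981) = -5.162°.
Δλ = atan2( sin θ sin δ cos φ₁ , cos δ − sin φ₁ sin φ₂ ) = atan2(0.244375, 0.956996) = 0.250014 rad = 14.325°.
λ₂ = 55.380° + 14.325° = 69.705°.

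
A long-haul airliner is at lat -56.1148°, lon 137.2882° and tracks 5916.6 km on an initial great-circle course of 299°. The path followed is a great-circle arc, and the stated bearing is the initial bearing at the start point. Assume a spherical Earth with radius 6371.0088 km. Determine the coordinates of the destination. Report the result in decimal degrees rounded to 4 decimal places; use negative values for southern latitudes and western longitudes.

The arc subtends δ = 5916.6/6371.0088 = 0.928676 rad at the centre.
With φ₁ = -56.1148° = -0.979388 rad and θ = 299° = 5.218534 rad:
sin φ₂ = sin φ₁ cos δ + cos φ₁ sin δ cos θ = (-0.830156)(0.598895) + (0.557531)(0.800827)(0.484810) = -0.280716
φ₂ = asin(-0.280716) = -0.284540 rad = -16.3029°.
Δλ = atan2( sin θ sin δ cos φ₁ , cos δ − sin φ₁ sin φ₂ ) = atan2(-0.390505, 0.365857) = -0.817975 rad = -46.8665°.
λ₂ = 137.2882° + -46.8665° = 90.4217°.

latitude -16.3029°, longitude 90.4217°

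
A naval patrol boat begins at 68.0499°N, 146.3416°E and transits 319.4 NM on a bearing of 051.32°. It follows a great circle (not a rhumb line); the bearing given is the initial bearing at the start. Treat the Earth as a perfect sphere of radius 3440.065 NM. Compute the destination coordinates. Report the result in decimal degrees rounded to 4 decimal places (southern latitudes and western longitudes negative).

Central angle δ = d/R = 0.092847 rad.
Converting: φ₁ = 1.187695 rad, θ = 0.895703 rad.
Destination latitude: φ₂ = arcsin( sin φ₁ cos δ + cos φ₁ sin δ cos θ ) = arcsin(0.945174) = 70.9394°.
Δλ = atan2( sin θ sin δ cos φ₁ , cos δ − sin φ₁ sin φ₂ ) = atan2(0.027054, 0.119035) = 0.223485 rad = 12.8047°.
λ₂ = 146.3416° + 12.8047° = 159.1463°.

latitude 70.9394°, longitude 159.1463°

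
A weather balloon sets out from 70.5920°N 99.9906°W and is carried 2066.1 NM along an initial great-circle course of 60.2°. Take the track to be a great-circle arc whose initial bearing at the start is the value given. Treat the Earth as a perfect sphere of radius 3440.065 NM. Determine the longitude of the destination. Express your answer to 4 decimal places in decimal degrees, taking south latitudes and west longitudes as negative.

longitude -11.0702°

Angular distance δ = d/R = 2066.1 / 3440.065 = 0.600599 rad.
Converting: φ₁ = 1.232063 rad, θ = 1.050688 rad.
Applying the spherical law of cosines for sides, sin φ₂ = sin φ₁ cos δ + cos φ₁ sin δ cos θ = 0.871445, so φ₂ = 60.6270°.
For the longitude increment, Δλ = atan2( sin θ sin δ cos φ₁, cos δ − sin φ₁ sin φ₂ ) = atan2(0.162958, 0.003071) = 88.9204°.
Hence λ₂ = -99.9906° + 88.9204° = -11.0702°.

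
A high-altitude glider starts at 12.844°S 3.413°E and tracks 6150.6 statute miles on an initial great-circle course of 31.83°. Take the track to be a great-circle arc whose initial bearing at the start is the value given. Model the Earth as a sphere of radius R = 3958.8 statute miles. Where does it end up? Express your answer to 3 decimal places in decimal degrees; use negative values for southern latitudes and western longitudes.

latitude 55.530°, longitude 72.117°

The arc subtends δ = 6150.6/3958.8 = 1.553653 rad at the centre.
Converting: φ₁ = -0.224170 rad, θ = 0.555538 rad.
Destination latitude: φ₂ = arcsin( sin φ₁ cos δ + cos φ₁ sin δ cos θ ) = arcsin(0.824426) = 55.530°.
For the longitude increment, Δλ = atan2( sin θ sin δ cos φ₁, cos δ − sin φ₁ sin φ₂ ) = atan2(0.514129, 0.200410) = 68.704°.
λ₂ = 3.413° + 68.704° = 72.117°.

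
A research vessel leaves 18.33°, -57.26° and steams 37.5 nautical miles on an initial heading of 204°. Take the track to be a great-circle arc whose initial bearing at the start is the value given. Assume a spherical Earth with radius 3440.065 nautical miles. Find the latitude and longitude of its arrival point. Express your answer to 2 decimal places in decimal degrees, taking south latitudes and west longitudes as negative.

δ = 37.5/3440.065 = 0.010901 rad (0.6246°).
Start latitude φ₁ = 0.319919 rad; initial bearing θ = 3.560472 rad.
sin φ₂ = sin φ₁ cos δ + cos φ₁ sin δ cos θ = (0.314490)(0.999941) + (0.949261)(0.010901)(-0.913545) = 0.305018
φ₂ = asin(0.305018) = 0.309957 rad = 17.76°.
Then Δλ = atan2(-0.004209, 0.904016) = -0.004656 rad, from sin θ sin δ cos φ₁ over cos δ − sin φ₁ sin φ₂.
Hence λ₂ = -57.26° + -0.27° = -57.53°.

latitude 17.76°, longitude -57.53°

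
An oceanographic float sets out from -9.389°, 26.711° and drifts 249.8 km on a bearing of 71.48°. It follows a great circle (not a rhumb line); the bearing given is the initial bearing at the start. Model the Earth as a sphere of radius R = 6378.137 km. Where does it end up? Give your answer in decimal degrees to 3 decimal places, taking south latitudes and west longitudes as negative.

latitude -8.670°, longitude 28.863°

Angular distance δ = d/R = 249.8 / 6378.137 = 0.039165 rad.
With φ₁ = -9.389° = -0.163869 rad and θ = 71.48° = 1.247561 rad:
Applying the spherical law of cosines for sides, sin φ₂ = sin φ₁ cos δ + cos φ₁ sin δ cos θ = -0.150741, so φ₂ = -8.670°.
For the longitude increment, Δλ = atan2( sin θ sin δ cos φ₁, cos δ − sin φ₁ sin φ₂ ) = atan2(0.036630, 0.974642) = 2.152°.
λ₂ = 26.711° + 2.152° = 28.863°.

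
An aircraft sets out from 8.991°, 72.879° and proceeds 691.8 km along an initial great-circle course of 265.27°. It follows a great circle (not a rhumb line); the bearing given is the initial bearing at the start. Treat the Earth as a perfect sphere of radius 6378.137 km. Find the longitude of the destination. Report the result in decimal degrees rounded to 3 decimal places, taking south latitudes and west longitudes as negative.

longitude 66.618°

Angular distance δ = d/R = 691.8 / 6378.137 = 0.108464 rad.
Converting: φ₁ = 0.156923 rad, θ = 4.629835 rad.
Applying the spherical law of cosines for sides, sin φ₂ = sin φ₁ cos δ + cos φ₁ sin δ cos θ = 0.146544, so φ₂ = 8.427°.
Δλ = atan2( sin θ sin δ cos φ₁ , cos δ − sin φ₁ sin φ₂ ) = atan2(-0.106557, 0.971222) = -0.109278 rad = -6.261°.
λ₂ = 72.879° + -6.261° = 66.618°.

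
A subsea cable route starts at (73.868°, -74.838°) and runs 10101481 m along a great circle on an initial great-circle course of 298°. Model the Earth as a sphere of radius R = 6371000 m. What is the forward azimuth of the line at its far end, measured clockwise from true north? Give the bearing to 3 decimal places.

Angular distance δ = d/R = 10101481 / 6371000 = 1.585541 rad.
With φ₁ = 73.868° = 1.289240 rad and θ = 298° = 5.201081 rad:
sin φ₂ = sin φ₁ cos δ + cos φ₁ sin δ cos θ = (0.960624)(-0.014744) + (0.277851)(0.999891)(0.469472) = 0.116266
φ₂ = asin(0.116266) = 0.116529 rad = 6.677°.
Δλ = atan2( sin θ sin δ cos φ₁ , cos δ − sin φ₁ sin φ₂ ) = atan2(-0.245301, -0.126432) = -2.046698 rad = -117.267°.
λ₂ = -74.838° + -117.267° = -192.105°, normalized to (−180°, 180°] → 167.895°.
The forward bearing on arrival equals the back-azimuth from the destination plus 180°.
Back-azimuth from P₂ (6.677°, 167.895°) to P₁ (73.868°, -74.838°), with Δλ' = λ₁ − λ₂ = -242.733°: atan2( sin Δλ' cos φ₁ , cos φ₂ sin φ₁ − sin φ₂ cos φ₁ cos Δλ' ) = 14.300°.
Final bearing = (14.300° + 180°) mod 360° = 194.300°.

final bearing 194.300°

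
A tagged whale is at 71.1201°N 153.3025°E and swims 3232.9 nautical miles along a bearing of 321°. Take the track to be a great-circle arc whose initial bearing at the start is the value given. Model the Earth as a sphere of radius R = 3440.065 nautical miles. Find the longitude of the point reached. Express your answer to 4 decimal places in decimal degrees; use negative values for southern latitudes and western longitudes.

Central angle δ = d/R = 0.939779 rad.
Converting: φ₁ = 1.241280 rad, θ = 5.602507 rad.
Applying the spherical law of cosines for sides, sin φ₂ = sin φ₁ cos δ + cos φ₁ sin δ cos θ = 0.761272, so φ₂ = 49.5765°.
For the longitude increment, Δλ = atan2( sin θ sin δ cos φ₁, cos δ − sin φ₁ sin φ₂ ) = atan2(-0.164424, -0.130348) = -128.4059°.
Hence λ₂ = 153.3025° + -128.4059° = 24.8966°.

longitude 24.8966°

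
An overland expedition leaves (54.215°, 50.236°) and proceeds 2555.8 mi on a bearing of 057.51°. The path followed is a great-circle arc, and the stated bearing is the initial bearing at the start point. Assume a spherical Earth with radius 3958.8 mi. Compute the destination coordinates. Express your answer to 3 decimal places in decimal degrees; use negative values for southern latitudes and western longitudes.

Angular distance δ = d/R = 2555.8 / 3958.8 = 0.645600 rad.
Start latitude φ₁ = 0.946230 rad; initial bearing θ = 1.003739 rad.
sin φ₂ = sin φ₁ cos δ + cos φ₁ sin δ cos θ = (0.811217)(0.798739) + (0.584745)(0.601678)(0.537152) = 0.836936
φ₂ = asin(0.836936) = 0.991661 rad = 56.818°.
Then Δλ = atan2(0.296762, 0.119802) = 1.187105 rad, from sin θ sin δ cos φ₁ over cos δ − sin φ₁ sin φ₂.
λ₂ = λ₁ + Δλ = 118.252°.

latitude 56.818°, longitude 118.252°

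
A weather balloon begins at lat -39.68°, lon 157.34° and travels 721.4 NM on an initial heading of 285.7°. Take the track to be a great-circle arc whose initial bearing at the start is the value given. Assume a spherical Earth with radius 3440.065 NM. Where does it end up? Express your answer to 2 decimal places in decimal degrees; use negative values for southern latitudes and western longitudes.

The arc subtends δ = 721.4/3440.065 = 0.209705 rad at the centre.
Start latitude φ₁ = -0.692547 rad; initial bearing θ = 4.986406 rad.
Applying the spherical law of cosines for sides, sin φ₂ = sin φ₁ cos δ + cos φ₁ sin δ cos θ = -0.581157, so φ₂ = -35.53°.
Δλ = atan2( sin θ sin δ cos φ₁ , cos δ − sin φ₁ sin φ₂ ) = atan2(-0.154236, 0.607024) = -0.248821 rad = -14.26°.
Hence λ₂ = 157.34° + -14.26° = 143.08°.

latitude -35.53°, longitude 143.08°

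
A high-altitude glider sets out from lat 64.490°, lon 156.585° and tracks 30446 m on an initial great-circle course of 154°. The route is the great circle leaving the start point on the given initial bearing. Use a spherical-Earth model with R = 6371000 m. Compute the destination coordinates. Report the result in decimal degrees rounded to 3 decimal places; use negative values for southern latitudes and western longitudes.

The arc subtends δ = 30446/6371000 = 0.004779 rad at the centre.
With φ₁ = 64.490° = 1.125563 rad and θ = 154° = 2.687807 rad:
Destination latitude: φ₂ = arcsin( sin φ₁ cos δ + cos φ₁ sin δ cos θ ) = arcsin(0.900650) = 64.244°.
For the longitude increment, Δλ = atan2( sin θ sin δ cos φ₁, cos δ − sin φ₁ sin φ₂ ) = atan2(0.000902, 0.187143) = 0.276°.
λ₂ = 156.585° + 0.276° = 156.861°.

latitude 64.244°, longitude 156.861°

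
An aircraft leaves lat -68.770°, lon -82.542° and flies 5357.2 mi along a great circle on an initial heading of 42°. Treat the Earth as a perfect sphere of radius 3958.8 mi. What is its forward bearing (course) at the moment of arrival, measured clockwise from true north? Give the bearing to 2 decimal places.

final bearing 14.05°

Angular distance δ = d/R = 5357.2 / 3958.8 = 1.353238 rad.
With φ₁ = -68.770° = -1.200263 rad and θ = 42° = 0.733038 rad:
Destination latitude: φ₂ = arcsin( sin φ₁ cos δ + cos φ₁ sin δ cos θ ) = arcsin(0.061561) = 3.529°.
For the longitude increment, Δλ = atan2( sin θ sin δ cos φ₁, cos δ − sin φ₁ sin φ₂ ) = atan2(0.236589, 0.273229) = 40.889°.
λ₂ = λ₁ + Δλ = -41.653°.
The forward bearing on arrival equals the back-azimuth from the destination plus 180°.
Back-azimuth from P₂ (3.53°, -41.65°) to P₁ (-68.77°, -82.54°), with Δλ' = λ₁ − λ₂ = -40.89°: atan2( sin Δλ' cos φ₁ , cos φ₂ sin φ₁ − sin φ₂ cos φ₁ cos Δλ' ) = 194.05°.
Final bearing = (194.05° + 180°) mod 360° = 14.05°.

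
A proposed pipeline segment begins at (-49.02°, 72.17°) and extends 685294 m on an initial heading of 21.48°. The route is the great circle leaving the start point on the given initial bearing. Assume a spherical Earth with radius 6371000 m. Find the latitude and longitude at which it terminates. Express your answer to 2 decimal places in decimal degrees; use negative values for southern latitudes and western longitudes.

latitude -43.24°, longitude 75.26°

Central angle δ = d/R = 0.107565 rad.
Converting: φ₁ = -0.855560 rad, θ = 0.374897 rad.
Destination latitude: φ₂ = arcsin( sin φ₁ cos δ + cos φ₁ sin δ cos θ ) = arcsin(-0.685061) = -43.24°.
Δλ = atan2( sin θ sin δ cos φ₁ , cos δ − sin φ₁ sin φ₂ ) = atan2(0.025780, 0.477042) = 0.053990 rad = 3.09°.
λ₂ = 72.17° + 3.09° = 75.26°.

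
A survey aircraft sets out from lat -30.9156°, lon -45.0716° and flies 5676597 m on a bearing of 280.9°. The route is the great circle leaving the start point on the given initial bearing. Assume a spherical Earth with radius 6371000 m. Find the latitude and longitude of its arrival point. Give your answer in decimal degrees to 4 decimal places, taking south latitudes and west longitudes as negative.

latitude -11.3503°, longitude -96.2322°

Angular distance δ = d/R = 5676597 / 6371000 = 0.891006 rad.
Start latitude φ₁ = -0.539579 rad; initial bearing θ = 4.902630 rad.
sin φ₂ = sin φ₁ cos δ + cos φ₁ sin δ cos θ = (-0.513775)(0.628630) + (0.857925)(0.777704)(0.189095) = -0.196808
φ₂ = asin(-0.196808) = -0.198101 rad = -11.3503°.
For the longitude increment, Δλ = atan2( sin θ sin δ cos φ₁, cos δ − sin φ₁ sin φ₂ ) = atan2(-0.655175, 0.527515) = -51.1606°.
Hence λ₂ = -45.0716° + -51.1606° = -96.2322°.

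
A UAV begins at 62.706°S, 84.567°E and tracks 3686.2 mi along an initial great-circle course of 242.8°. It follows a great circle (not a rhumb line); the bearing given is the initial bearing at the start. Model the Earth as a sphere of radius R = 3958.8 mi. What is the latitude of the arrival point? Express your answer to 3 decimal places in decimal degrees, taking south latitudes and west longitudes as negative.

latitude -44.317°

δ = 3686.2/3958.8 = 0.931141 rad (53.3504°).
Start latitude φ₁ = -1.094426 rad; initial bearing θ = 4.237659 rad.
Applying the spherical law of cosines for sides, sin φ₂ = sin φ₁ cos δ + cos φ₁ sin δ cos θ = -0.698628, so φ₂ = -44.317°.
Δλ = atan2( sin θ sin δ cos φ₁ , cos δ − sin φ₁ sin φ₂ ) = atan2(-0.327217, -0.023927) = -1.643790 rad = -94.182°.
λ₂ = λ₁ + Δλ = -9.615°.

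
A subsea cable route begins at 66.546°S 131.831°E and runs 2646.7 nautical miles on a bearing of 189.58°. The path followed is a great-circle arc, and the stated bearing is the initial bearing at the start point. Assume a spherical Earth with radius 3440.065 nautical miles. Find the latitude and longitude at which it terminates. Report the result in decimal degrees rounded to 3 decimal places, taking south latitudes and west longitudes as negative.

Angular distance δ = d/R = 2646.7 / 3440.065 = 0.769375 rad.
Start latitude φ₁ = -1.161447 rad; initial bearing θ = 3.308795 rad.
sin φ₂ = sin φ₁ cos δ + cos φ₁ sin δ cos θ = (-0.917380)(0.718346) + (0.398013)(0.695686)(-0.986054) = -0.932026
φ₂ = asin(-0.932026) = -1.199965 rad = -68.753°.
For the longitude increment, Δλ = atan2( sin θ sin δ cos φ₁, cos δ − sin φ₁ sin φ₂ ) = atan2(-0.046082, -0.136677) = -161.368°.
λ₂ = λ₁ + Δλ = -29.537°.

latitude -68.753°, longitude -29.537°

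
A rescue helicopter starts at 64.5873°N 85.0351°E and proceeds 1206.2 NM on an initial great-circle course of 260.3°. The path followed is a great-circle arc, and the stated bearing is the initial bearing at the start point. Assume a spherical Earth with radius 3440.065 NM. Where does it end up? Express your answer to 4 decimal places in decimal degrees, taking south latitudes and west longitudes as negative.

Central angle δ = d/R = 0.350633 rad.
With φ₁ = 64.5873° = 1.127261 rad and θ = 260.3° = 4.543092 rad:
sin φ₂ = sin φ₁ cos δ + cos φ₁ sin δ cos θ = (0.903240)(0.939156) + (0.429135)(0.343492)(-0.168489) = 0.823447
φ₂ = asin(0.823447) = 0.967459 rad = 55.4313°.
Then Δλ = atan2(-0.145297, 0.195385) = -0.639422 rad, from sin θ sin δ cos φ₁ over cos δ − sin φ₁ sin φ₂.
λ₂ = λ₁ + Δλ = 48.3989°.

latitude 55.4313°, longitude 48.3989°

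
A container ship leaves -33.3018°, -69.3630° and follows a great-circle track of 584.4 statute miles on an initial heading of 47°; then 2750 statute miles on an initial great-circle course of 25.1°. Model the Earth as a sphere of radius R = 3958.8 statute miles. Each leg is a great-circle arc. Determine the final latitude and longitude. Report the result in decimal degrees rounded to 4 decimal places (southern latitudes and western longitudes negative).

latitude 9.3294°, longitude -46.4350°

Apply the spherical direct solution leg by leg, carrying full precision between legs.
Leg 1: from (-33.3018°, -69.3630°), δ = 584.4/3958.8 = 0.147620 rad, θ = 47° → φ = -27.3380°, λ = -62.4076°.
Leg 2: from (-27.3380°, -62.4076°), δ = 2750/3958.8 = 0.694655 rad, θ = 25.1° → φ = 9.3294°, λ = -46.4350°.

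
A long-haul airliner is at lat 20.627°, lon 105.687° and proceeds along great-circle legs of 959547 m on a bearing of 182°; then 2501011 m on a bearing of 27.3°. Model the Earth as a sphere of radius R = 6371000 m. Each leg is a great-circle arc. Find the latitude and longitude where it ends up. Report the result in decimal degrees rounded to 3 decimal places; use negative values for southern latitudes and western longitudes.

Apply the spherical direct solution leg by leg, carrying full precision between legs.
Leg 1: from (20.627°, 105.687°), δ = 959547/6371000 = 0.150612 rad, θ = 182° → φ = 12.003°, λ = 105.380°.
Leg 2: from (12.003°, 105.380°), δ = 2501011/6371000 = 0.392562 rad, θ = 27.3° → φ = 31.645°, λ = 117.274°.

latitude 31.645°, longitude 117.274°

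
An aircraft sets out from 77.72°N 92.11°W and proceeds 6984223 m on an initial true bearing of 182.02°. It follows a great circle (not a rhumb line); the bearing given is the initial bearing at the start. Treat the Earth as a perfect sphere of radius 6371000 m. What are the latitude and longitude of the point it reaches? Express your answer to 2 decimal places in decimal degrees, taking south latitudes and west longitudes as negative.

latitude 14.92°, longitude -93.97°

Central angle δ = d/R = 1.096252 rad.
Start latitude φ₁ = 1.356470 rad; initial bearing θ = 3.176848 rad.
sin φ₂ = sin φ₁ cos δ + cos φ₁ sin δ cos θ = (0.977120)(0.456933) + (0.212689)(0.889501)(-0.999379) = 0.257408
φ₂ = asin(0.257408) = 0.260339 rad = 14.92°.
For the longitude increment, Δλ = atan2( sin θ sin δ cos φ₁, cos δ − sin φ₁ sin φ₂ ) = atan2(-0.006669, 0.205414) = -1.86°.
λ₂ = -92.11° + -1.86° = -93.97°.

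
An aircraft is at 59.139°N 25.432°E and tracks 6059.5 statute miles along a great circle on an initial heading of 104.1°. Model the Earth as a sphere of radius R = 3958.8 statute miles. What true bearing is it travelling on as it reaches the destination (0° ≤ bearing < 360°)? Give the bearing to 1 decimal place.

final bearing 150.0°

The arc subtends δ = 6059.5/3958.8 = 1.530641 rad at the centre.
Start latitude φ₁ = 1.032170 rad; initial bearing θ = 1.816888 rad.
Applying the spherical law of cosines for sides, sin φ₂ = sin φ₁ cos δ + cos φ₁ sin δ cos θ = -0.090402, so φ₂ = -5.187°.
Then Δλ = atan2(0.497102, 0.117748) = 1.338215 rad, from sin θ sin δ cos φ₁ over cos δ − sin φ₁ sin φ₂.
λ₂ = 25.432° + 76.674° = 102.106°.
The forward bearing on arrival equals the back-azimuth from the destination plus 180°.
Back-azimuth from P₂ (-5.2°, 102.1°) to P₁ (59.1°, 25.4°), with Δλ' = λ₁ − λ₂ = -76.7°: atan2( sin Δλ' cos φ₁ , cos φ₂ sin φ₁ − sin φ₂ cos φ₁ cos Δλ' ) = 330.0°.
Final bearing = (330.0° + 180°) mod 360° = 150.0°.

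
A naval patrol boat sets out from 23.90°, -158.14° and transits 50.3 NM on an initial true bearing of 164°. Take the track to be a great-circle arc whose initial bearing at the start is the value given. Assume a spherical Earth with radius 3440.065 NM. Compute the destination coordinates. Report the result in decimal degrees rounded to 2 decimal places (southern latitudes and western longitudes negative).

δ = 50.3/3440.065 = 0.014622 rad (0.8378°).
Start latitude φ₁ = 0.417134 rad; initial bearing θ = 2.862340 rad.
Applying the spherical law of cosines for sides, sin φ₂ = sin φ₁ cos δ + cos φ₁ sin δ cos θ = 0.392249, so φ₂ = 23.09°.
Then Δλ = atan2(0.003685, 0.840977) = 0.004381 rad, from sin θ sin δ cos φ₁ over cos δ − sin φ₁ sin φ₂.
Hence λ₂ = -158.14° + 0.25° = -157.89°.

latitude 23.09°, longitude -157.89°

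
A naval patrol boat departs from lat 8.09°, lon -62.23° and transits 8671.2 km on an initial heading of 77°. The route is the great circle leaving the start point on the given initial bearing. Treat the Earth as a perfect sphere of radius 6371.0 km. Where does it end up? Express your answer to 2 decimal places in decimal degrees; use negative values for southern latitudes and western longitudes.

latitude 14.31°, longitude 17.35°

Angular distance δ = d/R = 8671.2 / 6371 = 1.361042 rad.
Start latitude φ₁ = 0.141197 rad; initial bearing θ = 1.343904 rad.
sin φ₂ = sin φ₁ cos δ + cos φ₁ sin δ cos θ = (0.140728)(0.208219) + (0.990048)(0.978082)(0.224951) = 0.247133
φ₂ = asin(0.247133) = 0.249721 rad = 14.31°.
Then Δλ = atan2(0.943530, 0.173441) = 1.389005 rad, from sin θ sin δ cos φ₁ over cos δ − sin φ₁ sin φ₂.
λ₂ = λ₁ + Δλ = 17.35°.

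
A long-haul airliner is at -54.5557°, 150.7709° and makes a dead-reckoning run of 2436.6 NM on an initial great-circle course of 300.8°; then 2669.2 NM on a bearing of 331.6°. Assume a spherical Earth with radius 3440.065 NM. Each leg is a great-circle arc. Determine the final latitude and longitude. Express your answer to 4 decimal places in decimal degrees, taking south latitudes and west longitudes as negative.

Apply the spherical direct solution leg by leg, carrying full precision between legs.
Leg 1: from (-54.5557°, 150.7709°), δ = 2436.6/3440.065 = 0.708301 rad, θ = 300.8° → φ = -25.1856°, λ = 112.6376°.
Leg 2: from (-25.1856°, 112.6376°), δ = 2669.2/3440.065 = 0.775916 rad, θ = 331.6° → φ = 14.7002°, λ = 92.4933°.

latitude 14.7002°, longitude 92.4933°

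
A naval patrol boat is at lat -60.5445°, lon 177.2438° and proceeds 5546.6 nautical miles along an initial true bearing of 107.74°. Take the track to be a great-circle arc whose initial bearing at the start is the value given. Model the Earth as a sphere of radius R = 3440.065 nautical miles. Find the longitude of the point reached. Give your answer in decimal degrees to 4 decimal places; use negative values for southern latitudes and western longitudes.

longitude -76.0556°

The arc subtends δ = 5546.6/3440.065 = 1.612353 rad at the centre.
With φ₁ = -60.5445° = -1.056701 rad and θ = 107.74° = 1.880418 rad:
Applying the spherical law of cosines for sides, sin φ₂ = sin φ₁ cos δ + cos φ₁ sin δ cos θ = -0.113530, so φ₂ = -6.5189°.
For the longitude increment, Δλ = atan2( sin θ sin δ cos φ₁, cos δ − sin φ₁ sin φ₂ ) = atan2(0.467960, -0.140400) = 106.7006°.
λ₂ = 177.2438° + 106.7006° = 283.9444°, normalized to (−180°, 180°] → -76.0556°.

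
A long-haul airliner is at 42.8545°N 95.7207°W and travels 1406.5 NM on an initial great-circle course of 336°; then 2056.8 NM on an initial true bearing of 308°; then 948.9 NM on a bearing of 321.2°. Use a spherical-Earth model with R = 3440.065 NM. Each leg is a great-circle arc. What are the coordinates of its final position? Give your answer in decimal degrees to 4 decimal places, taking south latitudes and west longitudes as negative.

Apply the spherical direct solution leg by leg, carrying full precision between legs.
Leg 1: from (42.8545°, -95.7207°), δ = 1406.5/3440.065 = 0.408859 rad, θ = 336° → φ = 62.9145°, λ = -116.5228°.
Leg 2: from (62.9145°, -116.5228°), δ = 2056.8/3440.065 = 0.597896 rad, θ = 308° → φ = 63.3382°, λ = 162.1651°.
Leg 3: from (63.3382°, 162.1651°), δ = 948.9/3440.065 = 0.275838 rad, θ = 321.2° → φ = 72.7715°, λ = 126.9820°.

latitude 72.7715°, longitude 126.9820°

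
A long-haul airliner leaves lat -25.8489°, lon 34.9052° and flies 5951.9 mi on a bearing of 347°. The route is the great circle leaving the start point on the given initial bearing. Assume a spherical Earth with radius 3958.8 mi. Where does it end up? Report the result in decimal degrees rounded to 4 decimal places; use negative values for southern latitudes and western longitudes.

latitude 57.7318°, longitude 10.0457°

Angular distance δ = d/R = 5951.9 / 3958.8 = 1.503461 rad.
Start latitude φ₁ = -0.451148 rad; initial bearing θ = 6.056293 rad.
sin φ₂ = sin φ₁ cos δ + cos φ₁ sin δ cos θ = (-0.435999)(0.067285) + (0.899947)(0.997734)(0.974370) = 0.845558
φ₂ = asin(0.845558) = 1.007610 rad = 57.7318°.
For the longitude increment, Δλ = atan2( sin θ sin δ cos φ₁, cos δ − sin φ₁ sin φ₂ ) = atan2(-0.201985, 0.435948) = -24.8595°.
λ₂ = 34.9052° + -24.8595° = 10.0457°.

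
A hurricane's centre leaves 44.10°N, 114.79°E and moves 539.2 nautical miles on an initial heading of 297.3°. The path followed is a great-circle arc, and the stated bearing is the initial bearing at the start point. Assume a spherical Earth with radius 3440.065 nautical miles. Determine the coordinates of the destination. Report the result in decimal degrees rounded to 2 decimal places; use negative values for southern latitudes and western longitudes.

Central angle δ = d/R = 0.156741 rad.
Converting: φ₁ = 0.769690 rad, θ = 5.188864 rad.
Applying the spherical law of cosines for sides, sin φ₂ = sin φ₁ cos δ + cos φ₁ sin δ cos θ = 0.738796, so φ₂ = 47.63°.
Then Δλ = atan2(-0.099614, 0.473603) = -0.207310 rad, from sin θ sin δ cos φ₁ over cos δ − sin φ₁ sin φ₂.
λ₂ = λ₁ + Δλ = 102.91°.

latitude 47.63°, longitude 102.91°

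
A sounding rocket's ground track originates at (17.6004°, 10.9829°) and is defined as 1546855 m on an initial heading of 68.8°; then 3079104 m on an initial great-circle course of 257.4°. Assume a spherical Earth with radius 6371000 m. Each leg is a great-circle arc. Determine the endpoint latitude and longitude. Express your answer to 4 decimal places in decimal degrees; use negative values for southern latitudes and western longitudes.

Apply the spherical direct solution leg by leg, carrying full precision between legs.
Leg 1: from (17.6004°, 10.9829°), δ = 1546855/6371000 = 0.242796 rad, θ = 68.8° → φ = 22.1096°, λ = 24.9838°.
Leg 2: from (22.1096°, 24.9838°), δ = 3079104/6371000 = 0.483300 rad, θ = 257.4° → φ = 13.8484°, λ = -2.8617°.

latitude 13.8484°, longitude -2.8617°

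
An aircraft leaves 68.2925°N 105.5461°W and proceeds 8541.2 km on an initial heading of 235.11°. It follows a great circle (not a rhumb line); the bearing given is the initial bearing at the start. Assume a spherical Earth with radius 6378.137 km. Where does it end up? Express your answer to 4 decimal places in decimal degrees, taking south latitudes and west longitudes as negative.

latitude 0.4238°, longitude -158.5201°

Central angle δ = d/R = 1.339137 rad.
Converting: φ₁ = 1.191929 rad, θ = 4.103444 rad.
Destination latitude: φ₂ = arcsin( sin φ₁ cos δ + cos φ₁ sin δ cos θ ) = arcsin(0.007397) = 0.4238°.
For the longitude increment, Δλ = atan2( sin θ sin δ cos φ₁, cos δ − sin φ₁ sin φ₂ ) = atan2(-0.295281, 0.222720) = -52.9740°.
λ₂ = λ₁ + Δλ = -158.5201°.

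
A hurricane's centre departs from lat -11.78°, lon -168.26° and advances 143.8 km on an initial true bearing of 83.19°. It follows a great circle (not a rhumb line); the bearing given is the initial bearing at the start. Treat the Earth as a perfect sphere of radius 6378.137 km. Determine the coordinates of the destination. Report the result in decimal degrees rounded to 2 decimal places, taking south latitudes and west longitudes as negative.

latitude -11.62°, longitude -166.95°

The arc subtends δ = 143.8/6378.137 = 0.022546 rad at the centre.
Start latitude φ₁ = -0.205600 rad; initial bearing θ = 1.451939 rad.
sin φ₂ = sin φ₁ cos δ + cos φ₁ sin δ cos θ = (-0.204154)(0.999746) + (0.978939)(0.022544)(0.118577) = -0.201486
φ₂ = asin(-0.201486) = -0.202874 rad = -11.62°.
For the longitude increment, Δλ = atan2( sin θ sin δ cos φ₁, cos δ − sin φ₁ sin φ₂ ) = atan2(0.021913, 0.958612) = 1.31°.
λ₂ = λ₁ + Δλ = -166.95°.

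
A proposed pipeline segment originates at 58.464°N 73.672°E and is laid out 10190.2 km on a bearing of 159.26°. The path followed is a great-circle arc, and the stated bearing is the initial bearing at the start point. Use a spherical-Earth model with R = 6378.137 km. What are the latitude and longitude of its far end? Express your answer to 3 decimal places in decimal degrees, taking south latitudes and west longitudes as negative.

latitude -30.789°, longitude 98.007°

δ = 10190.2/6378.137 = 1.597677 rad (91.5401°).
Converting: φ₁ = 1.020389 rad, θ = 2.779611 rad.
sin φ₂ = sin φ₁ cos δ + cos φ₁ sin δ cos θ = (0.852312)(-0.026877) + (0.523034)(0.999639)(-0.935197) = -0.511871
φ₂ = asin(-0.511871) = -0.537361 rad = -30.789°.
For the longitude increment, Δλ = atan2( sin θ sin δ cos φ₁, cos δ − sin φ₁ sin φ₂ ) = atan2(0.185154, 0.409397) = 24.335°.
Hence λ₂ = 73.672° + 24.335° = 98.007°.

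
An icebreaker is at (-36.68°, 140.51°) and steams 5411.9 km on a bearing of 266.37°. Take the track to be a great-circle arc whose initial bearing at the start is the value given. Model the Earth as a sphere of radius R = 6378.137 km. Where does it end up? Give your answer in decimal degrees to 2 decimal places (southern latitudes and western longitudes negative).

The arc subtends δ = 5411.9/6378.137 = 0.848508 rad at the centre.
Converting: φ₁ = -0.640187 rad, θ = 4.649034 rad.
Applying the spherical law of cosines for sides, sin φ₂ = sin φ₁ cos δ + cos φ₁ sin δ cos θ = -0.433004, so φ₂ = -25.66°.
Then Δλ = atan2(-0.600517, 0.402450) = -0.980370 rad, from sin θ sin δ cos φ₁ over cos δ − sin φ₁ sin φ₂.
Hence λ₂ = 140.51° + -56.17° = 84.34°.

latitude -25.66°, longitude 84.34°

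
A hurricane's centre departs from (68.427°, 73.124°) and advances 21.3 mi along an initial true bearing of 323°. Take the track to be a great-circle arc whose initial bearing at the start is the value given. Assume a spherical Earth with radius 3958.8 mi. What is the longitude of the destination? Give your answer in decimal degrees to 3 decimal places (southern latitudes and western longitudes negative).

longitude 72.614°

The arc subtends δ = 21.3/3958.8 = 0.005380 rad at the centre.
Converting: φ₁ = 1.194276 rad, θ = 5.637413 rad.
sin φ₂ = sin φ₁ cos δ + cos φ₁ sin δ cos θ = (0.929950)(0.999986) + (0.367686)(0.005380)(0.798636) = 0.931516
φ₂ = asin(0.931516) = 1.198560 rad = 68.672°.
Δλ = atan2( sin θ sin δ cos φ₁ , cos δ − sin φ₁ sin φ₂ ) = atan2(-0.001191, 0.133722) = -0.008903 rad = -0.510°.
λ₂ = 73.124° + -0.510° = 72.614°.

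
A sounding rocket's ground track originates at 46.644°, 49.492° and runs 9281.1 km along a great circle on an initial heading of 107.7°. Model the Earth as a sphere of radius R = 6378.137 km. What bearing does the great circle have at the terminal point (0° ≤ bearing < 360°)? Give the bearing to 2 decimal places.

final bearing 138.77°

Angular distance δ = d/R = 9281.1 / 6378.137 = 1.455143 rad.
With φ₁ = 46.644° = 0.814091 rad and θ = 107.7° = 1.879720 rad:
sin φ₂ = sin φ₁ cos δ + cos φ₁ sin δ cos θ = (0.727102)(0.115396) + (0.686529)(0.993320)(-0.304033) = -0.123429
φ₂ = asin(-0.123429) = -0.123744 rad = -7.090°.
For the longitude increment, Δλ = atan2( sin θ sin δ cos φ₁, cos δ − sin φ₁ sin φ₂ ) = atan2(0.649661, 0.205141) = 72.476°.
λ₂ = λ₁ + Δλ = 121.968°.
The forward bearing on arrival equals the back-azimuth from the destination plus 180°.
Back-azimuth from P₂ (-7.09°, 121.97°) to P₁ (46.64°, 49.49°), with Δλ' = λ₁ − λ₂ = -72.48°: atan2( sin Δλ' cos φ₁ , cos φ₂ sin φ₁ − sin φ₂ cos φ₁ cos Δλ' ) = 318.77°.
Final bearing = (318.77° + 180°) mod 360° = 138.77°.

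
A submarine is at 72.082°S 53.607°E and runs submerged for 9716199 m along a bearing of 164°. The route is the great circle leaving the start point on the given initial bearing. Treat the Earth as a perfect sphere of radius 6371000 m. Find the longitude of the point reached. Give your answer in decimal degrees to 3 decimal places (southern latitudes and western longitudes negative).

longitude -143.411°

The arc subtends δ = 9716199/6371000 = 1.525067 rad at the centre.
With φ₁ = -72.082° = -1.258068 rad and θ = 164° = 2.862340 rad:
Destination latitude: φ₂ = arcsin( sin φ₁ cos δ + cos φ₁ sin δ cos θ ) = arcsin(-0.338925) = -19.811°.
Then Δλ = atan2(0.084713, -0.276773) = 2.844573 rad, from sin θ sin δ cos φ₁ over cos δ − sin φ₁ sin φ₂.
λ₂ = 53.607° + 162.982° = 216.589°, normalized to (−180°, 180°] → -143.411°.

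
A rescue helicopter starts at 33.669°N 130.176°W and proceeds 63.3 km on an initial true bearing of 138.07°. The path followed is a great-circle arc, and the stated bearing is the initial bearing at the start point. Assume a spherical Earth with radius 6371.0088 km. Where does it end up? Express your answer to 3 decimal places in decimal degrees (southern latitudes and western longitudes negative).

Central angle δ = d/R = 0.009936 rad.
With φ₁ = 33.669° = 0.587635 rad and θ = 138.07° = 2.409776 rad:
Applying the spherical law of cosines for sides, sin φ₂ = sin φ₁ cos δ + cos φ₁ sin δ cos θ = 0.548215, so φ₂ = 33.245°.
Δλ = atan2( sin θ sin δ cos φ₁ , cos δ − sin φ₁ sin φ₂ ) = atan2(0.005525, 0.696023) = 0.007938 rad = 0.455°.
Hence λ₂ = -130.176° + 0.455° = -129.721°.

latitude 33.245°, longitude -129.721°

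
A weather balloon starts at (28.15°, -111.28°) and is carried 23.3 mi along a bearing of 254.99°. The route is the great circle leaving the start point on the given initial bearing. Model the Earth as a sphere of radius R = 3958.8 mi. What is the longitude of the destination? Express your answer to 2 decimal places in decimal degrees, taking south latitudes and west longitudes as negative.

Angular distance δ = d/R = 23.3 / 3958.8 = 0.005886 rad.
Start latitude φ₁ = 0.491310 rad; initial bearing θ = 4.450415 rad.
Destination latitude: φ₂ = arcsin( sin φ₁ cos δ + cos φ₁ sin δ cos θ ) = arcsin(0.470429) = 28.06°.
Δλ = atan2( sin θ sin δ cos φ₁ , cos δ − sin φ₁ sin φ₂ ) = atan2(-0.005012, 0.778043) = -0.006442 rad = -0.37°.
λ₂ = λ₁ + Δλ = -111.65°.

longitude -111.65°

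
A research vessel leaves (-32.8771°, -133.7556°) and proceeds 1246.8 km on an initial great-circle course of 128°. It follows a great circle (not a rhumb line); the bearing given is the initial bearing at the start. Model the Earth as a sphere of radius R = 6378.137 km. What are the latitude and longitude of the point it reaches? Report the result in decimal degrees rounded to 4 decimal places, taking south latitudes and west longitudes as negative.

Angular distance δ = d/R = 1246.8 / 6378.137 = 0.195480 rad.
Converting: φ₁ = -0.573814 rad, θ = 2.234021 rad.
sin φ₂ = sin φ₁ cos δ + cos φ₁ sin δ cos θ = (-0.542839)(0.980954) + (0.839837)(0.194238)(-0.615661) = -0.632932
φ₂ = asin(-0.632932) = -0.685334 rad = -39.2668°.
For the longitude increment, Δλ = atan2( sin θ sin δ cos φ₁, cos δ − sin φ₁ sin φ₂ ) = atan2(0.128547, 0.637375) = 11.4025°.
λ₂ = λ₁ + Δλ = -122.3531°.

latitude -39.2668°, longitude -122.3531°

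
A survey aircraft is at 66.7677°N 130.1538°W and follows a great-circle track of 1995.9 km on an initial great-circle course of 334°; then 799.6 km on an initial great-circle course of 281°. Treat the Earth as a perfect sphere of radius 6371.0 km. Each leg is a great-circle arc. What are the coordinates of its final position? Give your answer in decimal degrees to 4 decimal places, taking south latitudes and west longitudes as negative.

Apply the spherical direct solution leg by leg, carrying full precision between legs.
Leg 1: from (66.7677°, -130.1538°), δ = 1995.9/6371 = 0.313279 rad, θ = 334° → φ = 79.5613°, λ = -178.3678°.
Leg 2: from (79.5613°, -178.3678°), δ = 799.6/6371 = 0.125506 rad, θ = 281° → φ = 78.5336°, λ = 143.4534°.

latitude 78.5336°, longitude 143.4534°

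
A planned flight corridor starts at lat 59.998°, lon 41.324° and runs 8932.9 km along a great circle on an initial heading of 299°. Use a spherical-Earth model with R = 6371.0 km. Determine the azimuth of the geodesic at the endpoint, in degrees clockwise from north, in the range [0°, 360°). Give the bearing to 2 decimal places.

final bearing 208.28°

The arc subtends δ = 8932.9/6371 = 1.402119 rad at the centre.
Converting: φ₁ = 1.047163 rad, θ = 5.218534 rad.
Destination latitude: φ₂ = arcsin( sin φ₁ cos δ + cos φ₁ sin δ cos θ ) = arcsin(0.384363) = 22.604°.
Δλ = atan2( sin θ sin δ cos φ₁ , cos δ − sin φ₁ sin φ₂ ) = atan2(-0.431129, -0.164983) = -1.936280 rad = -110.941°.
λ₂ = 41.324° + -110.941° = -69.617°.
The forward bearing on arrival equals the back-azimuth from the destination plus 180°.
Back-azimuth from P₂ (22.60°, -69.62°) to P₁ (60.00°, 41.32°), with Δλ' = λ₁ − λ₂ = 110.94°: atan2( sin Δλ' cos φ₁ , cos φ₂ sin φ₁ − sin φ₂ cos φ₁ cos Δλ' ) = 28.28°.
Final bearing = (28.28° + 180°) mod 360° = 208.28°.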